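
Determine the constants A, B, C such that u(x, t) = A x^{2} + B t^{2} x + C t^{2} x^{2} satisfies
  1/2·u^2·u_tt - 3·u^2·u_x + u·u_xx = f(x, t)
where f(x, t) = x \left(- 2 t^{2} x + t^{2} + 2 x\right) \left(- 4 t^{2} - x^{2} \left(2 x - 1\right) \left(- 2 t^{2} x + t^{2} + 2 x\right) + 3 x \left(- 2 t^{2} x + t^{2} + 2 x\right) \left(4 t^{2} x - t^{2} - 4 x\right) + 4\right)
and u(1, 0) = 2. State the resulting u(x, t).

Substitute the ansatz u = A x^{2} + B t^{2} x + C t^{2} x^{2} into the left-hand side.
Derivatives of the ansatz:
  u_tt = 2 B x + 2 C x^{2}
  u_x = 2 A x + B t^{2} + 2 C t^{2} x
  u_xx = 2 A + 2 C t^{2}
Term by term:
  1/2·u^2·u_tt = A^{2} B x^{5} + A^{2} C x^{6} + 2 A B^{2} t^{2} x^{4} + 4 A B C t^{2} x^{5} + 2 A C^{2} t^{2} x^{6} + B^{3} t^{4} x^{3} + 3 B^{2} C t^{4} x^{4} + 3 B C^{2} t^{4} x^{5} + C^{3} t^{4} x^{6}
  -3·u^2·u_x = - 6 A^{3} x^{5} - 15 A^{2} B t^{2} x^{4} - 18 A^{2} C t^{2} x^{5} - 12 A B^{2} t^{4} x^{3} - 30 A B C t^{4} x^{4} - 18 A C^{2} t^{4} x^{5} - 3 B^{3} t^{6} x^{2} - 12 B^{2} C t^{6} x^{3} - 15 B C^{2} t^{6} x^{4} - 6 C^{3} t^{6} x^{5}
  u·u_xx = 2 A^{2} x^{2} + 2 A B t^{2} x + 4 A C t^{2} x^{2} + 2 B C t^{4} x + 2 C^{2} t^{4} x^{2}
So the left-hand side equals
  - 6 A^{3} x^{5} - 15 A^{2} B t^{2} x^{4} + A^{2} B x^{5} - 18 A^{2} C t^{2} x^{5} + A^{2} C x^{6} + 2 A^{2} x^{2} - 12 A B^{2} t^{4} x^{3} + 2 A B^{2} t^{2} x^{4} - 30 A B C t^{4} x^{4} + 4 A B C t^{2} x^{5} + 2 A B t^{2} x - 18 A C^{2} t^{4} x^{5} + 2 A C^{2} t^{2} x^{6} + 4 A C t^{2} x^{2} - 3 B^{3} t^{6} x^{2} + B^{3} t^{4} x^{3} - 12 B^{2} C t^{6} x^{3} + 3 B^{2} C t^{4} x^{4} - 15 B C^{2} t^{6} x^{4} + 3 B C^{2} t^{4} x^{5} + 2 B C t^{4} x - 6 C^{3} t^{6} x^{5} + C^{3} t^{4} x^{6} + 2 C^{2} t^{4} x^{2}
This must equal f(x, t) identically; expanded, f = 48 t^{6} x^{5} - 60 t^{6} x^{4} + 24 t^{6} x^{3} - 3 t^{6} x^{2} - 8 t^{4} x^{6} - 132 t^{4} x^{5} + 114 t^{4} x^{4} - 23 t^{4} x^{3} + 8 t^{4} x^{2} - 4 t^{4} x + 16 t^{2} x^{6} + 128 t^{2} x^{5} - 56 t^{2} x^{4} - 16 t^{2} x^{2} + 4 t^{2} x - 8 x^{6} - 44 x^{5} + 8 x^{2}.
Matching coefficients of the independent functions:
(each divided by its leading coefficient; functions giving the same equation are listed together)
  [x^{2}]:  A^{2} - 4 = 0
  [x^{5}]:  A^{3} - \frac{A^{2} B}{6} - \frac{22}{3} = 0
  [x^{6}]:  A^{2} C + 8 = 0
  [t^{2} x]:  A B - 2 = 0
  [t^{2} x^{2}]:  A C + 4 = 0
  [t^{2} x^{4}]:  A^{2} B - \frac{2 A B^{2}}{15} - \frac{56}{15} = 0
  [t^{2} x^{5}]:  A^{2} C - \frac{2 A B C}{9} + \frac{64}{9} = 0
  [t^{2} x^{6}]:  A C^{2} - 8 = 0
  [t^{4} x]:  B C + 2 = 0
  [t^{4} x^{2}]:  C^{2} - 4 = 0
  [t^{4} x^{3}]:  A B^{2} - \frac{B^{3}}{12} - \frac{23}{12} = 0
  [t^{4} x^{4}]:  A B C - \frac{B^{2} C}{10} + \frac{19}{5} = 0
  [t^{4} x^{5}]:  A C^{2} - \frac{B C^{2}}{6} - \frac{22}{3} = 0
  [t^{4} x^{6}, t^{6} x^{5}]:  C^{3} + 8 = 0
  [t^{6} x^{2}]:  B^{3} - 1 = 0
  [t^{6} x^{3}]:  B^{2} C + 2 = 0
  [t^{6} x^{4}]:  B C^{2} - 4 = 0
Solving: A = 2, B = 1, C = -2.
Check against the point condition:
  u(1, 0) = 2  ⟹  A = 2  ✓
Hence u(x, t) = - 2 t^{2} x^{2} + t^{2} x + 2 x^{2}.

Answer: u(x, t) = - 2 t^{2} x^{2} + t^{2} x + 2 x^{2}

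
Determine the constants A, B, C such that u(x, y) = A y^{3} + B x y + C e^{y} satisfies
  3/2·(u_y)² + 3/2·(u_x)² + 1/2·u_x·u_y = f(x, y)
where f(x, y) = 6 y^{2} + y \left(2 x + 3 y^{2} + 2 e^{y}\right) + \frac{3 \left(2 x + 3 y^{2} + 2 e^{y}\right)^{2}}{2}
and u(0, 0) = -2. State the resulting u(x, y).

Substitute the ansatz u = A y^{3} + B x y + C e^{y} into the left-hand side.
Derivatives of the ansatz:
  u_y = 3 A y^{2} + B x + C e^{y}
  u_x = B y
Term by term:
  3/2·(u_y)² = \frac{27 A^{2} y^{4}}{2} + 9 A B x y^{2} + 9 A C y^{2} e^{y} + \frac{3 B^{2} x^{2}}{2} + 3 B C x e^{y} + \frac{3 C^{2} e^{2 y}}{2}
  3/2·(u_x)² = \frac{3 B^{2} y^{2}}{2}
  1/2·u_x·u_y = \frac{3 A B y^{3}}{2} + \frac{B^{2} x y}{2} + \frac{B C y e^{y}}{2}
So the left-hand side equals
  \frac{27 A^{2} y^{4}}{2} + 9 A B x y^{2} + \frac{3 A B y^{3}}{2} + 9 A C y^{2} e^{y} + \frac{3 B^{2} x^{2}}{2} + \frac{B^{2} x y}{2} + \frac{3 B^{2} y^{2}}{2} + 3 B C x e^{y} + \frac{B C y e^{y}}{2} + \frac{3 C^{2} e^{2 y}}{2}
This must equal f(x, y) identically; expanded, f = 6 x^{2} + 18 x y^{2} + 2 x y + 12 x e^{y} + \frac{27 y^{4}}{2} + 3 y^{3} + 18 y^{2} e^{y} + 6 y^{2} + 2 y e^{y} + 6 e^{2 y}.
Matching coefficients of the independent functions:
  [x^{2}, y^{2}]:  \frac{3 B^{2}}{2} = 6
  [y^{3}]:  \frac{3 A B}{2} = 3
  [y^{4}]:  \frac{27 A^{2}}{2} = \frac{27}{2}
  [x y]:  \frac{B^{2}}{2} = 2
  [x y^{2}]:  9 A B = 18
  [x e^{y}]:  3 B C = 12
  [y e^{y}]:  \frac{B C}{2} = 2
  [y^{2} e^{y}]:  9 A C = 18
  [e^{2 y}]:  \frac{3 C^{2}}{2} = 6
These equations allow (A, B, C) = (-1, -2, -2) or (1, 2, 2).
Impose the point condition(s):
  u(0, 0) = -2  ⟹  C = -2
Only A = -1, B = -2, C = -2 satisfies everything.
Hence u(x, y) = - 2 x y - y^{3} - 2 e^{y}.

Answer: u(x, y) = - 2 x y - y^{3} - 2 e^{y}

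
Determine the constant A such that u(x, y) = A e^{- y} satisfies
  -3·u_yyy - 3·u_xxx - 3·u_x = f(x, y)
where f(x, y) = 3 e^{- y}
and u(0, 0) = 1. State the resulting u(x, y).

Answer: u(x, y) = e^{- y}

Derivation:
Substitute the ansatz u = A e^{- y} into the left-hand side.
Derivatives of the ansatz:
  u_yyy = - A e^{- y}
  u_xxx = 0
  u_x = 0
Term by term:
  -3·u_yyy = 3 A e^{- y}
  -3·u_xxx = 0
  -3·u_x = 0
So the left-hand side equals
  3 A e^{- y}
This must equal f(x, y) = 3 e^{- y} identically.
Matching coefficients of the independent functions:
  [e^{- y}]:  3 A = 3
Solving: A = 1.
Check against the point condition:
  u(0, 0) = 1  ⟹  A = 1  ✓
Hence u(x, y) = e^{- y}.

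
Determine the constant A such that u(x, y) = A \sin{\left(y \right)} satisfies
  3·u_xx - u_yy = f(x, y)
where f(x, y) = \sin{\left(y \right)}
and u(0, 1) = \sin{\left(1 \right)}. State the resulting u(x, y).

Answer: u(x, y) = \sin{\left(y \right)}

Derivation:
Substitute the ansatz u = A \sin{\left(y \right)} into the left-hand side.
Derivatives of the ansatz:
  u_xx = 0
  u_yy = - A \sin{\left(y \right)}
Term by term:
  3·u_xx = 0
  -u_yy = A \sin{\left(y \right)}
So the left-hand side equals
  A \sin{\left(y \right)}
This must equal f(x, y) = \sin{\left(y \right)} identically.
Matching coefficients of the independent functions:
  [\sin{\left(y \right)}]:  A = 1
Solving: A = 1.
Check against the point condition:
  u(0, 1) = \sin{\left(1 \right)}  ⟹  A \sin{\left(1 \right)} = \sin{\left(1 \right)}  ✓
Hence u(x, y) = \sin{\left(y \right)}.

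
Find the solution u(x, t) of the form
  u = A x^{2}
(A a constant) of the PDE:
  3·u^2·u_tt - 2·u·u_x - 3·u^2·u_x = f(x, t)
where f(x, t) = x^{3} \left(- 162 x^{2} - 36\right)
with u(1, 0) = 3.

Substitute the ansatz u = A x^{2} into the left-hand side.
Derivatives of the ansatz:
  u_tt = 0
  u_x = 2 A x
Term by term:
  3·u^2·u_tt = 0
  -2·u·u_x = - 4 A^{2} x^{3}
  -3·u^2·u_x = - 6 A^{3} x^{5}
So the left-hand side equals
  - 6 A^{3} x^{5} - 4 A^{2} x^{3}
This must equal f(x, t) identically; expanded, f = - 162 x^{5} - 36 x^{3}.
Matching coefficients of the independent functions:
  [x^{3}]:  - 4 A^{2} = -36
  [x^{5}]:  - 6 A^{3} = -162
Solving: A = 3.
Check against the point condition:
  u(1, 0) = 3  ⟹  A = 3  ✓
Hence u(x, t) = 3 x^{2}.

Answer: u(x, t) = 3 x^{2}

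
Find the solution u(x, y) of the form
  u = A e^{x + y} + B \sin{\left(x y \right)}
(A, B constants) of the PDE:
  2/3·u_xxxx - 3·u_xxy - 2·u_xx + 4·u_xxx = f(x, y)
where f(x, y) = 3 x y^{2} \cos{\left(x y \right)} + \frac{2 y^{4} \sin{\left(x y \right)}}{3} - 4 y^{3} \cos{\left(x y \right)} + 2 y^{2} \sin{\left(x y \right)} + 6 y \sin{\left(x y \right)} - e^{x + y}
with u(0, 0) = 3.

Substitute the ansatz u = A e^{x + y} + B \sin{\left(x y \right)} into the left-hand side.
Derivatives of the ansatz:
  u_xxxx = A e^{x} e^{y} + B y^{4} \sin{\left(x y \right)}
  u_xxy = A e^{x} e^{y} - B x y^{2} \cos{\left(x y \right)} - 2 B y \sin{\left(x y \right)}
  u_xx = A e^{x} e^{y} - B y^{2} \sin{\left(x y \right)}
  u_xxx = A e^{x} e^{y} - B y^{3} \cos{\left(x y \right)}
Term by term:
  2/3·u_xxxx = \frac{2 A e^{x} e^{y}}{3} + \frac{2 B y^{4} \sin{\left(x y \right)}}{3}
  -3·u_xxy = - 3 A e^{x} e^{y} + 3 B x y^{2} \cos{\left(x y \right)} + 6 B y \sin{\left(x y \right)}
  -2·u_xx = - 2 A e^{x} e^{y} + 2 B y^{2} \sin{\left(x y \right)}
  4·u_xxx = 4 A e^{x} e^{y} - 4 B y^{3} \cos{\left(x y \right)}
So the left-hand side equals
  - \frac{A e^{x} e^{y}}{3} + 3 B x y^{2} \cos{\left(x y \right)} + \frac{2 B y^{4} \sin{\left(x y \right)}}{3} - 4 B y^{3} \cos{\left(x y \right)} + 2 B y^{2} \sin{\left(x y \right)} + 6 B y \sin{\left(x y \right)}
This must equal f(x, y) identically; expanded, f = 3 x y^{2} \cos{\left(x y \right)} + \frac{2 y^{4} \sin{\left(x y \right)}}{3} - 4 y^{3} \cos{\left(x y \right)} + 2 y^{2} \sin{\left(x y \right)} + 6 y \sin{\left(x y \right)} - e^{x} e^{y}.
Matching coefficients of the independent functions:
  [y \sin{\left(x y \right)}]:  6 B = 6
  [y^{2} \sin{\left(x y \right)}]:  2 B = 2
  [y^{3} \cos{\left(x y \right)}]:  - 4 B = -4
  [y^{4} \sin{\left(x y \right)}]:  \frac{2 B}{3} = \frac{2}{3}
  [e^{x} e^{y}]:  - \frac{A}{3} = -1
  [x y^{2} \cos{\left(x y \right)}]:  3 B = 3
Solving: A = 3, B = 1.
Check against the point condition:
  u(0, 0) = 3  ⟹  A = 3  ✓
Hence u(x, y) = 3 e^{x + y} + \sin{\left(x y \right)}.

Answer: u(x, y) = 3 e^{x + y} + \sin{\left(x y \right)}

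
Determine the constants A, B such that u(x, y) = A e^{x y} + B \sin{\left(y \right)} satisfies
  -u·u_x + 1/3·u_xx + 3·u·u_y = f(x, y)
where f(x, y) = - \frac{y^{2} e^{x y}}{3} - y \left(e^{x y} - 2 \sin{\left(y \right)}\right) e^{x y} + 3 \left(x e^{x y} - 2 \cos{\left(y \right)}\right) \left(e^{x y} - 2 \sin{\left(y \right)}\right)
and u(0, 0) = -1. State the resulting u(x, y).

Substitute the ansatz u = A e^{x y} + B \sin{\left(y \right)} into the left-hand side.
Derivatives of the ansatz:
  u_x = A y e^{x y}
  u_xx = A y^{2} e^{x y}
  u_y = A x e^{x y} + B \cos{\left(y \right)}
Term by term:
  -u·u_x = - A^{2} y e^{2 x y} - A B y e^{x y} \sin{\left(y \right)}
  1/3·u_xx = \frac{A y^{2} e^{x y}}{3}
  3·u·u_y = 3 A^{2} x e^{2 x y} + 3 A B x e^{x y} \sin{\left(y \right)} + 3 A B e^{x y} \cos{\left(y \right)} + 3 B^{2} \sin{\left(y \right)} \cos{\left(y \right)}
So the left-hand side equals
  3 A^{2} x e^{2 x y} - A^{2} y e^{2 x y} + 3 A B x e^{x y} \sin{\left(y \right)} - A B y e^{x y} \sin{\left(y \right)} + 3 A B e^{x y} \cos{\left(y \right)} + \frac{A y^{2} e^{x y}}{3} + 3 B^{2} \sin{\left(y \right)} \cos{\left(y \right)}
This must equal f(x, y) identically; expanded, f = 3 x e^{2 x y} - 6 x e^{x y} \sin{\left(y \right)} - \frac{y^{2} e^{x y}}{3} - y e^{2 x y} + 2 y e^{x y} \sin{\left(y \right)} - 6 e^{x y} \cos{\left(y \right)} + 12 \sin{\left(y \right)} \cos{\left(y \right)}.
Matching coefficients of the independent functions:
  [x e^{2 x y}]:  3 A^{2} = 3
  [y e^{2 x y}]:  - A^{2} = -1
  [y^{2} e^{x y}]:  \frac{A}{3} = - \frac{1}{3}
  [e^{x y} \cos{\left(y \right)}, x e^{x y} \sin{\left(y \right)}]:  3 A B = -6
  [\sin{\left(y \right)} \cos{\left(y \right)}]:  3 B^{2} = 12
  [y e^{x y} \sin{\left(y \right)}]:  - A B = 2
Solving: A = -1, B = 2.
Check against the point condition:
  u(0, 0) = -1  ⟹  A = -1  ✓
Hence u(x, y) = - e^{x y} + 2 \sin{\left(y \right)}.

Answer: u(x, y) = - e^{x y} + 2 \sin{\left(y \right)}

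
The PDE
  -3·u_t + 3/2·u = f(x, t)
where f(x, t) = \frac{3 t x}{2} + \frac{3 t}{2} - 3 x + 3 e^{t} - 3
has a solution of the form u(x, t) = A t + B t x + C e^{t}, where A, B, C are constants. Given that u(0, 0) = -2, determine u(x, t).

Substitute the ansatz u = A t + B t x + C e^{t} into the left-hand side.
Derivatives of the ansatz:
  u_t = A + B x + C e^{t}
Term by term:
  -3·u_t = - 3 A - 3 B x - 3 C e^{t}
  3/2·u = \frac{3 A t}{2} + \frac{3 B t x}{2} + \frac{3 C e^{t}}{2}
So the left-hand side equals
  \frac{3 A t}{2} - 3 A + \frac{3 B t x}{2} - 3 B x - \frac{3 C e^{t}}{2}
This must equal f(x, t) = \frac{3 t x}{2} + \frac{3 t}{2} - 3 x + 3 e^{t} - 3 identically.
Matching coefficients of the independent functions:
  [constant term]:  - 3 A = -3
  [t]:  \frac{3 A}{2} = \frac{3}{2}
  [x]:  - 3 B = -3
  [t x]:  \frac{3 B}{2} = \frac{3}{2}
  [e^{t}]:  - \frac{3 C}{2} = 3
Solving: A = 1, B = 1, C = -2.
Check against the point condition:
  u(0, 0) = -2  ⟹  C = -2  ✓
Hence u(x, t) = t x + t - 2 e^{t}.

Answer: u(x, t) = t x + t - 2 e^{t}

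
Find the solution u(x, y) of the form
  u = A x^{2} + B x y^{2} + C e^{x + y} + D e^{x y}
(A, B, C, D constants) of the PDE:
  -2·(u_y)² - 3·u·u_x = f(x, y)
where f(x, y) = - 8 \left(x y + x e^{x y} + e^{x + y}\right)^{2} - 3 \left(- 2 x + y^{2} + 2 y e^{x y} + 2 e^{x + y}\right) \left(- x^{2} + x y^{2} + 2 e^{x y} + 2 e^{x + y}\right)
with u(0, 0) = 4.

Substitute the ansatz u = A x^{2} + B x y^{2} + C e^{x + y} + D e^{x y} into the left-hand side.
Derivatives of the ansatz:
  u_y = 2 B x y + C e^{x} e^{y} + D x e^{x y}
  u_x = 2 A x + B y^{2} + C e^{x} e^{y} + D y e^{x y}
Term by term:
  -2·(u_y)² = - 8 B^{2} x^{2} y^{2} - 8 B C x y e^{x} e^{y} - 8 B D x^{2} y e^{x y} - 2 C^{2} e^{2 x} e^{2 y} - 4 C D x e^{x} e^{y} e^{x y} - 2 D^{2} x^{2} e^{2 x y}
  -3·u·u_x = - 6 A^{2} x^{3} - 9 A B x^{2} y^{2} - 3 A C x^{2} e^{x} e^{y} - 6 A C x e^{x} e^{y} - 3 A D x^{2} y e^{x y} - 6 A D x e^{x y} - 3 B^{2} x y^{4} - 3 B C x y^{2} e^{x} e^{y} - 3 B C y^{2} e^{x} e^{y} - 3 B D x y^{3} e^{x y} - 3 B D y^{2} e^{x y} - 3 C^{2} e^{2 x} e^{2 y} - 3 C D y e^{x} e^{y} e^{x y} - 3 C D e^{x} e^{y} e^{x y} - 3 D^{2} y e^{2 x y}
So the left-hand side equals
  - 6 A^{2} x^{3} - 9 A B x^{2} y^{2} - 3 A C x^{2} e^{x} e^{y} - 6 A C x e^{x} e^{y} - 3 A D x^{2} y e^{x y} - 6 A D x e^{x y} - 8 B^{2} x^{2} y^{2} - 3 B^{2} x y^{4} - 3 B C x y^{2} e^{x} e^{y} - 8 B C x y e^{x} e^{y} - 3 B C y^{2} e^{x} e^{y} - 8 B D x^{2} y e^{x y} - 3 B D x y^{3} e^{x y} - 3 B D y^{2} e^{x y} - 5 C^{2} e^{2 x} e^{2 y} - 4 C D x e^{x} e^{y} e^{x y} - 3 C D y e^{x} e^{y} e^{x y} - 3 C D e^{x} e^{y} e^{x y} - 2 D^{2} x^{2} e^{2 x y} - 3 D^{2} y e^{2 x y}
This must equal f(x, y) identically; expanded, f = - 6 x^{3} + x^{2} y^{2} - 10 x^{2} y e^{x y} + 6 x^{2} e^{x} e^{y} - 8 x^{2} e^{2 x y} - 3 x y^{4} - 6 x y^{3} e^{x y} - 6 x y^{2} e^{x} e^{y} - 16 x y e^{x} e^{y} - 16 x e^{x} e^{y} e^{x y} + 12 x e^{x} e^{y} + 12 x e^{x y} - 6 y^{2} e^{x} e^{y} - 6 y^{2} e^{x y} - 12 y e^{x} e^{y} e^{x y} - 12 y e^{2 x y} - 20 e^{2 x} e^{2 y} - 12 e^{x} e^{y} e^{x y}.
Matching coefficients of the independent functions:
(each divided by its leading coefficient; functions giving the same equation are listed together)
  [x^{3}]:  A^{2} - 1 = 0
  [x y^{4}]:  B^{2} - 1 = 0
  [x e^{x y}]:  A D + 2 = 0
  [x^{2} y^{2}]:  A B + \frac{8 B^{2}}{9} + \frac{1}{9} = 0
  [x^{2} e^{2 x y}, y e^{2 x y}]:  D^{2} - 4 = 0
  [y^{2} e^{x y}, x y^{3} e^{x y}]:  B D - 2 = 0
  [e^{2 x} e^{2 y}]:  C^{2} - 4 = 0
  [x e^{x} e^{y}, x^{2} e^{x} e^{y}]:  A C + 2 = 0
  [x^{2} y e^{x y}]:  A D + \frac{8 B D}{3} - \frac{10}{3} = 0
  [y^{2} e^{x} e^{y}, x y e^{x} e^{y}, x y^{2} e^{x} e^{y}]:  B C - 2 = 0
  [e^{x} e^{y} e^{x y}, x e^{x} e^{y} e^{x y}, y e^{x} e^{y} e^{x y}]:  C D - 4 = 0
These equations allow (A, B, C, D) = (-1, 1, 2, 2) or (1, -1, -2, -2).
Impose the point condition(s):
  u(0, 0) = 4  ⟹  C + D = 4
Only A = -1, B = 1, C = 2, D = 2 satisfies everything.
Hence u(x, y) = - x^{2} + x y^{2} + 2 e^{x y} + 2 e^{x + y}.

Answer: u(x, y) = - x^{2} + x y^{2} + 2 e^{x y} + 2 e^{x + y}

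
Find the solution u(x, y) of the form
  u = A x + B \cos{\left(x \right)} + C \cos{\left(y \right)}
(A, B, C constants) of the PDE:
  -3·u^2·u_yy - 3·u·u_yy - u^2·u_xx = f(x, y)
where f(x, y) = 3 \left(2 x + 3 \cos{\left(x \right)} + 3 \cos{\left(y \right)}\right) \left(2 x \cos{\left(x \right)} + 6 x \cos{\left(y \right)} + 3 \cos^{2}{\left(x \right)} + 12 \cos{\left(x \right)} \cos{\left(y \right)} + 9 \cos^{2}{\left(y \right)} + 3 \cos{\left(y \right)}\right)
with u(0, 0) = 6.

Answer: u(x, y) = 2 x + 3 \cos{\left(x \right)} + 3 \cos{\left(y \right)}

Derivation:
Substitute the ansatz u = A x + B \cos{\left(x \right)} + C \cos{\left(y \right)} into the left-hand side.
Derivatives of the ansatz:
  u_yy = - C \cos{\left(y \right)}
  u_xx = - B \cos{\left(x \right)}
Term by term:
  -3·u^2·u_yy = 3 A^{2} C x^{2} \cos{\left(y \right)} + 6 A B C x \cos{\left(x \right)} \cos{\left(y \right)} + 6 A C^{2} x \cos^{2}{\left(y \right)} + 3 B^{2} C \cos^{2}{\left(x \right)} \cos{\left(y \right)} + 6 B C^{2} \cos{\left(x \right)} \cos^{2}{\left(y \right)} + 3 C^{3} \cos^{3}{\left(y \right)}
  -3·u·u_yy = 3 A C x \cos{\left(y \right)} + 3 B C \cos{\left(x \right)} \cos{\left(y \right)} + 3 C^{2} \cos^{2}{\left(y \right)}
  -u^2·u_xx = A^{2} B x^{2} \cos{\left(x \right)} + 2 A B^{2} x \cos^{2}{\left(x \right)} + 2 A B C x \cos{\left(x \right)} \cos{\left(y \right)} + B^{3} \cos^{3}{\left(x \right)} + 2 B^{2} C \cos^{2}{\left(x \right)} \cos{\left(y \right)} + B C^{2} \cos{\left(x \right)} \cos^{2}{\left(y \right)}
So the left-hand side equals
  A^{2} B x^{2} \cos{\left(x \right)} + 3 A^{2} C x^{2} \cos{\left(y \right)} + 2 A B^{2} x \cos^{2}{\left(x \right)} + 8 A B C x \cos{\left(x \right)} \cos{\left(y \right)} + 6 A C^{2} x \cos^{2}{\left(y \right)} + 3 A C x \cos{\left(y \right)} + B^{3} \cos^{3}{\left(x \right)} + 5 B^{2} C \cos^{2}{\left(x \right)} \cos{\left(y \right)} + 7 B C^{2} \cos{\left(x \right)} \cos^{2}{\left(y \right)} + 3 B C \cos{\left(x \right)} \cos{\left(y \right)} + 3 C^{3} \cos^{3}{\left(y \right)} + 3 C^{2} \cos^{2}{\left(y \right)}
This must equal f(x, y) identically; expanded, f = 12 x^{2} \cos{\left(x \right)} + 36 x^{2} \cos{\left(y \right)} + 36 x \cos^{2}{\left(x \right)} + 144 x \cos{\left(x \right)} \cos{\left(y \right)} + 108 x \cos^{2}{\left(y \right)} + 18 x \cos{\left(y \right)} + 27 \cos^{3}{\left(x \right)} + 135 \cos^{2}{\left(x \right)} \cos{\left(y \right)} + 189 \cos{\left(x \right)} \cos^{2}{\left(y \right)} + 27 \cos{\left(x \right)} \cos{\left(y \right)} + 81 \cos^{3}{\left(y \right)} + 27 \cos^{2}{\left(y \right)}.
Matching coefficients of the independent functions:
  [x \cos^{2}{\left(x \right)}]:  2 A B^{2} = 36
  [x \cos{\left(y \right)}]:  3 A C = 18
  [x \cos^{2}{\left(y \right)}]:  6 A C^{2} = 108
  [x^{2} \cos{\left(x \right)}]:  A^{2} B = 12
  [x^{2} \cos{\left(y \right)}]:  3 A^{2} C = 36
  [\cos{\left(x \right)} \cos{\left(y \right)}]:  3 B C = 27
  [\cos{\left(x \right)} \cos^{2}{\left(y \right)}]:  7 B C^{2} = 189
  [\cos^{2}{\left(x \right)} \cos{\left(y \right)}]:  5 B^{2} C = 135
  [x \cos{\left(x \right)} \cos{\left(y \right)}]:  8 A B C = 144
  [\cos^{3}{\left(x \right)}]:  B^{3} = 27
  [\cos^{2}{\left(y \right)}]:  3 C^{2} = 27
  [\cos^{3}{\left(y \right)}]:  3 C^{3} = 81
Solving: A = 2, B = 3, C = 3.
Check against the point condition:
  u(0, 0) = 6  ⟹  B + C = 6  ✓
Hence u(x, y) = 2 x + 3 \cos{\left(x \right)} + 3 \cos{\left(y \right)}.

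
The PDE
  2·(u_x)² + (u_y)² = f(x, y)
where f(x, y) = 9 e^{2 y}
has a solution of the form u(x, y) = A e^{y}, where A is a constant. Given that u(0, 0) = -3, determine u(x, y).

Answer: u(x, y) = - 3 e^{y}

Derivation:
Substitute the ansatz u = A e^{y} into the left-hand side.
Derivatives of the ansatz:
  u_x = 0
  u_y = A e^{y}
Term by term:
  2·(u_x)² = 0
  (u_y)² = A^{2} e^{2 y}
So the left-hand side equals
  A^{2} e^{2 y}
This must equal f(x, y) = 9 e^{2 y} identically.
Matching coefficients of the independent functions:
  [e^{2 y}]:  A^{2} = 9
These equations allow (A) = (-3) or (3).
Impose the point condition(s):
  u(0, 0) = -3  ⟹  A = -3
Only A = -3 satisfies everything.
Hence u(x, y) = - 3 e^{y}.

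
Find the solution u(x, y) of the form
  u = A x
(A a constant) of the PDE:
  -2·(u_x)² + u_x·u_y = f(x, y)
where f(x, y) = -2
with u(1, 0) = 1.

Answer: u(x, y) = x

Derivation:
Substitute the ansatz u = A x into the left-hand side.
Derivatives of the ansatz:
  u_x = A
  u_y = 0
Term by term:
  -2·(u_x)² = - 2 A^{2}
  u_x·u_y = 0
So the left-hand side equals
  - 2 A^{2}
This must equal f(x, y) = -2 identically.
Matching coefficients of the independent functions:
  [constant term]:  - 2 A^{2} = -2
These equations allow (A) = (-1) or (1).
Impose the point condition(s):
  u(1, 0) = 1  ⟹  A = 1
Only A = 1 satisfies everything.
Hence u(x, y) = x.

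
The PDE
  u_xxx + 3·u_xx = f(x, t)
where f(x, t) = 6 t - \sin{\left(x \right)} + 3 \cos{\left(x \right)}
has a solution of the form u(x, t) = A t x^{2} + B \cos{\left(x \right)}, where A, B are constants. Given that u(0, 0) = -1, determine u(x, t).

Answer: u(x, t) = t x^{2} - \cos{\left(x \right)}

Derivation:
Substitute the ansatz u = A t x^{2} + B \cos{\left(x \right)} into the left-hand side.
Derivatives of the ansatz:
  u_xxx = B \sin{\left(x \right)}
  u_xx = 2 A t - B \cos{\left(x \right)}
Term by term:
  u_xxx = B \sin{\left(x \right)}
  3·u_xx = 6 A t - 3 B \cos{\left(x \right)}
So the left-hand side equals
  6 A t + B \sin{\left(x \right)} - 3 B \cos{\left(x \right)}
This must equal f(x, t) = 6 t - \sin{\left(x \right)} + 3 \cos{\left(x \right)} identically.
Matching coefficients of the independent functions:
  [t]:  6 A = 6
  [\sin{\left(x \right)}]:  B = -1
  [\cos{\left(x \right)}]:  - 3 B = 3
Solving: A = 1, B = -1.
Check against the point condition:
  u(0, 0) = -1  ⟹  B = -1  ✓
Hence u(x, t) = t x^{2} - \cos{\left(x \right)}.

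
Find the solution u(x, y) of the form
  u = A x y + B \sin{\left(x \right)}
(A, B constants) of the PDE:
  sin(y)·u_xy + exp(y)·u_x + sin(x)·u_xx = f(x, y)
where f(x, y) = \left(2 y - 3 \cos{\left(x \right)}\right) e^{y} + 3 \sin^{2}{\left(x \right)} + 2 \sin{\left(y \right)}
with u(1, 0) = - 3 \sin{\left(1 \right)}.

Substitute the ansatz u = A x y + B \sin{\left(x \right)} into the left-hand side.
Derivatives of the ansatz:
  u_xy = A
  u_x = A y + B \cos{\left(x \right)}
  u_xx = - B \sin{\left(x \right)}
Term by term:
  sin(y)·u_xy = A \sin{\left(y \right)}
  exp(y)·u_x = A y e^{y} + B e^{y} \cos{\left(x \right)}
  sin(x)·u_xx = - B \sin^{2}{\left(x \right)}
So the left-hand side equals
  A y e^{y} + A \sin{\left(y \right)} + B e^{y} \cos{\left(x \right)} - B \sin^{2}{\left(x \right)}
This must equal f(x, y) identically; expanded, f = 2 y e^{y} - 3 e^{y} \cos{\left(x \right)} + 3 \sin^{2}{\left(x \right)} + 2 \sin{\left(y \right)}.
Matching coefficients of the independent functions:
  [y e^{y}, \sin{\left(y \right)}]:  A = 2
  [e^{y} \cos{\left(x \right)}]:  B = -3
  [\sin^{2}{\left(x \right)}]:  - B = 3
Solving: A = 2, B = -3.
Check against the point condition:
  u(1, 0) = - 3 \sin{\left(1 \right)}  ⟹  B \sin{\left(1 \right)} = - 3 \sin{\left(1 \right)}  ✓
Hence u(x, y) = 2 x y - 3 \sin{\left(x \right)}.

Answer: u(x, y) = 2 x y - 3 \sin{\left(x \right)}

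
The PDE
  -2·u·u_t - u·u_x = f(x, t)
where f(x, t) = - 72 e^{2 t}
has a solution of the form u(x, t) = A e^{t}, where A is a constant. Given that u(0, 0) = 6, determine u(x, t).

Substitute the ansatz u = A e^{t} into the left-hand side.
Derivatives of the ansatz:
  u_t = A e^{t}
  u_x = 0
Term by term:
  -2·u·u_t = - 2 A^{2} e^{2 t}
  -u·u_x = 0
So the left-hand side equals
  - 2 A^{2} e^{2 t}
This must equal f(x, t) = - 72 e^{2 t} identically.
Matching coefficients of the independent functions:
  [e^{2 t}]:  - 2 A^{2} = -72
These equations allow (A) = (-6) or (6).
Impose the point condition(s):
  u(0, 0) = 6  ⟹  A = 6
Only A = 6 satisfies everything.
Hence u(x, t) = 6 e^{t}.

Answer: u(x, t) = 6 e^{t}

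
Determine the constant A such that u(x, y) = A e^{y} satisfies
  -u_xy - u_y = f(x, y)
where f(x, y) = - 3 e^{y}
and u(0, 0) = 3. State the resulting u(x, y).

Answer: u(x, y) = 3 e^{y}

Derivation:
Substitute the ansatz u = A e^{y} into the left-hand side.
Derivatives of the ansatz:
  u_xy = 0
  u_y = A e^{y}
Term by term:
  -u_xy = 0
  -u_y = - A e^{y}
So the left-hand side equals
  - A e^{y}
This must equal f(x, y) = - 3 e^{y} identically.
Matching coefficients of the independent functions:
  [e^{y}]:  - A = -3
Solving: A = 3.
Check against the point condition:
  u(0, 0) = 3  ⟹  A = 3  ✓
Hence u(x, y) = 3 e^{y}.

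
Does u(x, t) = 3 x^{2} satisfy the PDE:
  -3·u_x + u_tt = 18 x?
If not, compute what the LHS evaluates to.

Evaluate each term of the left-hand side for u = 3 x^{2}.
Derivatives:
  u_x = 6 x
  u_tt = 0
Terms:
  -3·u_x = - 18 x
  u_tt = 0
Sum: LHS = - 18 x
Given right-hand side: 18 x. Difference LHS − RHS = - 36 x ≠ 0, so u is not a solution.

Answer: No, the LHS evaluates to - 18 x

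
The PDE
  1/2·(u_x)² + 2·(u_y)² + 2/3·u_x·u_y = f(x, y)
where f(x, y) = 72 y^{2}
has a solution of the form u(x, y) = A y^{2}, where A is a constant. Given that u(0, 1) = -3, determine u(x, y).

Answer: u(x, y) = - 3 y^{2}

Derivation:
Substitute the ansatz u = A y^{2} into the left-hand side.
Derivatives of the ansatz:
  u_x = 0
  u_y = 2 A y
Term by term:
  1/2·(u_x)² = 0
  2·(u_y)² = 8 A^{2} y^{2}
  2/3·u_x·u_y = 0
So the left-hand side equals
  8 A^{2} y^{2}
This must equal f(x, y) = 72 y^{2} identically.
Matching coefficients of the independent functions:
  [y^{2}]:  8 A^{2} = 72
These equations allow (A) = (-3) or (3).
Impose the point condition(s):
  u(0, 1) = -3  ⟹  A = -3
Only A = -3 satisfies everything.
Hence u(x, y) = - 3 y^{2}.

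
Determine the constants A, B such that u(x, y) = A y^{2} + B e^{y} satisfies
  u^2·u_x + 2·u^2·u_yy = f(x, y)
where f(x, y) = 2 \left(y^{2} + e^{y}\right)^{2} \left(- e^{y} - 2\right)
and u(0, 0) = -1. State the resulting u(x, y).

Substitute the ansatz u = A y^{2} + B e^{y} into the left-hand side.
Derivatives of the ansatz:
  u_x = 0
  u_yy = 2 A + B e^{y}
Term by term:
  u^2·u_x = 0
  2·u^2·u_yy = 4 A^{3} y^{4} + 2 A^{2} B y^{4} e^{y} + 8 A^{2} B y^{2} e^{y} + 4 A B^{2} y^{2} e^{2 y} + 4 A B^{2} e^{2 y} + 2 B^{3} e^{3 y}
So the left-hand side equals
  4 A^{3} y^{4} + 2 A^{2} B y^{4} e^{y} + 8 A^{2} B y^{2} e^{y} + 4 A B^{2} y^{2} e^{2 y} + 4 A B^{2} e^{2 y} + 2 B^{3} e^{3 y}
This must equal f(x, y) identically; expanded, f = - 2 y^{4} e^{y} - 4 y^{4} - 4 y^{2} e^{2 y} - 8 y^{2} e^{y} - 2 e^{3 y} - 4 e^{2 y}.
Matching coefficients of the independent functions:
  [y^{4}]:  4 A^{3} = -4
  [y^{2} e^{y}]:  8 A^{2} B = -8
  [y^{2} e^{2 y}, e^{2 y}]:  4 A B^{2} = -4
  [y^{4} e^{y}]:  2 A^{2} B = -2
  [e^{3 y}]:  2 B^{3} = -2
Solving: A = -1, B = -1.
Check against the point condition:
  u(0, 0) = -1  ⟹  B = -1  ✓
Hence u(x, y) = - y^{2} - e^{y}.

Answer: u(x, y) = - y^{2} - e^{y}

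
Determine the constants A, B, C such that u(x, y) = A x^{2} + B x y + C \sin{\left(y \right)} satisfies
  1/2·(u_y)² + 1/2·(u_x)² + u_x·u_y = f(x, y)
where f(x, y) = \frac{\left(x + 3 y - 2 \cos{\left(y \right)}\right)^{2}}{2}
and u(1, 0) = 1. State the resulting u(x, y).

Substitute the ansatz u = A x^{2} + B x y + C \sin{\left(y \right)} into the left-hand side.
Derivatives of the ansatz:
  u_y = B x + C \cos{\left(y \right)}
  u_x = 2 A x + B y
Term by term:
  1/2·(u_y)² = \frac{B^{2} x^{2}}{2} + B C x \cos{\left(y \right)} + \frac{C^{2} \cos^{2}{\left(y \right)}}{2}
  1/2·(u_x)² = 2 A^{2} x^{2} + 2 A B x y + \frac{B^{2} y^{2}}{2}
  u_x·u_y = 2 A B x^{2} + 2 A C x \cos{\left(y \right)} + B^{2} x y + B C y \cos{\left(y \right)}
So the left-hand side equals
  2 A^{2} x^{2} + 2 A B x^{2} + 2 A B x y + 2 A C x \cos{\left(y \right)} + \frac{B^{2} x^{2}}{2} + B^{2} x y + \frac{B^{2} y^{2}}{2} + B C x \cos{\left(y \right)} + B C y \cos{\left(y \right)} + \frac{C^{2} \cos^{2}{\left(y \right)}}{2}
This must equal f(x, y) identically; expanded, f = \frac{x^{2}}{2} + 3 x y - 2 x \cos{\left(y \right)} + \frac{9 y^{2}}{2} - 6 y \cos{\left(y \right)} + 2 \cos^{2}{\left(y \right)}.
Matching coefficients of the independent functions:
  [x^{2}]:  2 A^{2} + 2 A B + \frac{B^{2}}{2} = \frac{1}{2}
  [y^{2}]:  \frac{B^{2}}{2} = \frac{9}{2}
  [x y]:  2 A B + B^{2} = 3
  [x \cos{\left(y \right)}]:  2 A C + B C = -2
  [y \cos{\left(y \right)}]:  B C = -6
  [\cos^{2}{\left(y \right)}]:  \frac{C^{2}}{2} = 2
These equations allow (A, B, C) = (-1, 3, -2) or (1, -3, 2).
Impose the point condition(s):
  u(1, 0) = 1  ⟹  A = 1
Only A = 1, B = -3, C = 2 satisfies everything.
Hence u(x, y) = x^{2} - 3 x y + 2 \sin{\left(y \right)}.

Answer: u(x, y) = x^{2} - 3 x y + 2 \sin{\left(y \right)}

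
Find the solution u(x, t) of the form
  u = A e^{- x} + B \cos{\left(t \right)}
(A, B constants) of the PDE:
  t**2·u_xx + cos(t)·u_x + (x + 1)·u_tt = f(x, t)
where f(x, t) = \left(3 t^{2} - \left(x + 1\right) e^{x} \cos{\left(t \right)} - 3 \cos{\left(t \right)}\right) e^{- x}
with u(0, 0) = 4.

Substitute the ansatz u = A e^{- x} + B \cos{\left(t \right)} into the left-hand side.
Derivatives of the ansatz:
  u_xx = A e^{- x}
  u_x = - A e^{- x}
  u_tt = - B \cos{\left(t \right)}
Term by term:
  t**2·u_xx = A t^{2} e^{- x}
  cos(t)·u_x = - A e^{- x} \cos{\left(t \right)}
  (x + 1)·u_tt = - B x \cos{\left(t \right)} - B \cos{\left(t \right)}
So the left-hand side equals
  A t^{2} e^{- x} - A e^{- x} \cos{\left(t \right)} - B x \cos{\left(t \right)} - B \cos{\left(t \right)}
This must equal f(x, t) identically; expanded, f = 3 t^{2} e^{- x} - x \cos{\left(t \right)} - \cos{\left(t \right)} - 3 e^{- x} \cos{\left(t \right)}.
Matching coefficients of the independent functions:
  [t^{2} e^{- x}]:  A = 3
  [x \cos{\left(t \right)}, \cos{\left(t \right)}]:  - B = -1
  [e^{- x} \cos{\left(t \right)}]:  - A = -3
Solving: A = 3, B = 1.
Check against the point condition:
  u(0, 0) = 4  ⟹  A + B = 4  ✓
Hence u(x, t) = \cos{\left(t \right)} + 3 e^{- x}.

Answer: u(x, t) = \cos{\left(t \right)} + 3 e^{- x}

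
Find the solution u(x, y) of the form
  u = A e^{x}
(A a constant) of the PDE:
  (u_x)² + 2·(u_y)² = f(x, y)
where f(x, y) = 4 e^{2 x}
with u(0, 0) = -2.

Substitute the ansatz u = A e^{x} into the left-hand side.
Derivatives of the ansatz:
  u_x = A e^{x}
  u_y = 0
Term by term:
  (u_x)² = A^{2} e^{2 x}
  2·(u_y)² = 0
So the left-hand side equals
  A^{2} e^{2 x}
This must equal f(x, y) = 4 e^{2 x} identically.
Matching coefficients of the independent functions:
  [e^{2 x}]:  A^{2} = 4
These equations allow (A) = (-2) or (2).
Impose the point condition(s):
  u(0, 0) = -2  ⟹  A = -2
Only A = -2 satisfies everything.
Hence u(x, y) = - 2 e^{x}.

Answer: u(x, y) = - 2 e^{x}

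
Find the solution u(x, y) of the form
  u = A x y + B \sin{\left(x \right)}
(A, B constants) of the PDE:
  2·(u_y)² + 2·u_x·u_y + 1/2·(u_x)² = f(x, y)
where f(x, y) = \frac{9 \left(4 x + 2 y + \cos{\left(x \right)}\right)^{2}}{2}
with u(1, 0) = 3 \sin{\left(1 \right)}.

Substitute the ansatz u = A x y + B \sin{\left(x \right)} into the left-hand side.
Derivatives of the ansatz:
  u_y = A x
  u_x = A y + B \cos{\left(x \right)}
Term by term:
  2·(u_y)² = 2 A^{2} x^{2}
  2·u_x·u_y = 2 A^{2} x y + 2 A B x \cos{\left(x \right)}
  1/2·(u_x)² = \frac{A^{2} y^{2}}{2} + A B y \cos{\left(x \right)} + \frac{B^{2} \cos^{2}{\left(x \right)}}{2}
So the left-hand side equals
  2 A^{2} x^{2} + 2 A^{2} x y + \frac{A^{2} y^{2}}{2} + 2 A B x \cos{\left(x \right)} + A B y \cos{\left(x \right)} + \frac{B^{2} \cos^{2}{\left(x \right)}}{2}
This must equal f(x, y) identically; expanded, f = 72 x^{2} + 72 x y + 36 x \cos{\left(x \right)} + 18 y^{2} + 18 y \cos{\left(x \right)} + \frac{9 \cos^{2}{\left(x \right)}}{2}.
Matching coefficients of the independent functions:
  [x^{2}, x y]:  2 A^{2} = 72
  [y^{2}]:  \frac{A^{2}}{2} = 18
  [x \cos{\left(x \right)}]:  2 A B = 36
  [y \cos{\left(x \right)}]:  A B = 18
  [\cos^{2}{\left(x \right)}]:  \frac{B^{2}}{2} = \frac{9}{2}
These equations allow (A, B) = (-6, -3) or (6, 3).
Impose the point condition(s):
  u(1, 0) = 3 \sin{\left(1 \right)}  ⟹  B \sin{\left(1 \right)} = 3 \sin{\left(1 \right)}
Only A = 6, B = 3 satisfies everything.
Hence u(x, y) = 6 x y + 3 \sin{\left(x \right)}.

Answer: u(x, y) = 6 x y + 3 \sin{\left(x \right)}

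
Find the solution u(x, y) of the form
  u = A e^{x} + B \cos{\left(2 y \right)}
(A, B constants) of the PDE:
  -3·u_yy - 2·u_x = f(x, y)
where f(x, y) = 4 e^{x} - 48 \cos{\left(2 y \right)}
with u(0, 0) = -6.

Substitute the ansatz u = A e^{x} + B \cos{\left(2 y \right)} into the left-hand side.
Derivatives of the ansatz:
  u_yy = - 4 B \cos{\left(2 y \right)}
  u_x = A e^{x}
Term by term:
  -3·u_yy = 12 B \cos{\left(2 y \right)}
  -2·u_x = - 2 A e^{x}
So the left-hand side equals
  - 2 A e^{x} + 12 B \cos{\left(2 y \right)}
This must equal f(x, y) = 4 e^{x} - 48 \cos{\left(2 y \right)} identically.
Matching coefficients of the independent functions:
  [e^{x}]:  - 2 A = 4
  [\cos{\left(2 y \right)}]:  12 B = -48
Solving: A = -2, B = -4.
Check against the point condition:
  u(0, 0) = -6  ⟹  A + B = -6  ✓
Hence u(x, y) = - 2 e^{x} - 4 \cos{\left(2 y \right)}.

Answer: u(x, y) = - 2 e^{x} - 4 \cos{\left(2 y \right)}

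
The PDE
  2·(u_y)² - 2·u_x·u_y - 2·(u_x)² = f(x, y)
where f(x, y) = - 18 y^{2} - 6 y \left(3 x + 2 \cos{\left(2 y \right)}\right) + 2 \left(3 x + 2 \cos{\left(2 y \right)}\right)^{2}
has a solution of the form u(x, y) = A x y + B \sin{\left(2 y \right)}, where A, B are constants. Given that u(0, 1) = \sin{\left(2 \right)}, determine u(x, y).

Substitute the ansatz u = A x y + B \sin{\left(2 y \right)} into the left-hand side.
Derivatives of the ansatz:
  u_y = A x + 2 B \cos{\left(2 y \right)}
  u_x = A y
Term by term:
  2·(u_y)² = 2 A^{2} x^{2} + 8 A B x \cos{\left(2 y \right)} + 8 B^{2} \cos^{2}{\left(2 y \right)}
  -2·u_x·u_y = - 2 A^{2} x y - 4 A B y \cos{\left(2 y \right)}
  -2·(u_x)² = - 2 A^{2} y^{2}
So the left-hand side equals
  2 A^{2} x^{2} - 2 A^{2} x y - 2 A^{2} y^{2} + 8 A B x \cos{\left(2 y \right)} - 4 A B y \cos{\left(2 y \right)} + 8 B^{2} \cos^{2}{\left(2 y \right)}
This must equal f(x, y) identically; expanded, f = 18 x^{2} - 18 x y + 24 x \cos{\left(2 y \right)} - 18 y^{2} - 12 y \cos{\left(2 y \right)} + 8 \cos^{2}{\left(2 y \right)}.
Matching coefficients of the independent functions:
  [x^{2}]:  2 A^{2} = 18
  [y^{2}, x y]:  - 2 A^{2} = -18
  [x \cos{\left(2 y \right)}]:  8 A B = 24
  [y \cos{\left(2 y \right)}]:  - 4 A B = -12
  [\cos^{2}{\left(2 y \right)}]:  8 B^{2} = 8
These equations allow (A, B) = (-3, -1) or (3, 1).
Impose the point condition(s):
  u(0, 1) = \sin{\left(2 \right)}  ⟹  B \sin{\left(2 \right)} = \sin{\left(2 \right)}
Only A = 3, B = 1 satisfies everything.
Hence u(x, y) = 3 x y + \sin{\left(2 y \right)}.

Answer: u(x, y) = 3 x y + \sin{\left(2 y \right)}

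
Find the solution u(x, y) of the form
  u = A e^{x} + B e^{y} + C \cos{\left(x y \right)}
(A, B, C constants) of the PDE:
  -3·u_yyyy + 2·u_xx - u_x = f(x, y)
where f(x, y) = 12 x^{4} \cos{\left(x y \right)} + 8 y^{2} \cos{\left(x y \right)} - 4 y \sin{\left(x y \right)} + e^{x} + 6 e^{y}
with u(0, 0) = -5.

Substitute the ansatz u = A e^{x} + B e^{y} + C \cos{\left(x y \right)} into the left-hand side.
Derivatives of the ansatz:
  u_yyyy = B e^{y} + C x^{4} \cos{\left(x y \right)}
  u_xx = A e^{x} - C y^{2} \cos{\left(x y \right)}
  u_x = A e^{x} - C y \sin{\left(x y \right)}
Term by term:
  -3·u_yyyy = - 3 B e^{y} - 3 C x^{4} \cos{\left(x y \right)}
  2·u_xx = 2 A e^{x} - 2 C y^{2} \cos{\left(x y \right)}
  -u_x = - A e^{x} + C y \sin{\left(x y \right)}
So the left-hand side equals
  A e^{x} - 3 B e^{y} - 3 C x^{4} \cos{\left(x y \right)} - 2 C y^{2} \cos{\left(x y \right)} + C y \sin{\left(x y \right)}
This must equal f(x, y) = 12 x^{4} \cos{\left(x y \right)} + 8 y^{2} \cos{\left(x y \right)} - 4 y \sin{\left(x y \right)} + e^{x} + 6 e^{y} identically.
Matching coefficients of the independent functions:
  [x^{4} \cos{\left(x y \right)}]:  - 3 C = 12
  [y \sin{\left(x y \right)}]:  C = -4
  [y^{2} \cos{\left(x y \right)}]:  - 2 C = 8
  [e^{x}]:  A = 1
  [e^{y}]:  - 3 B = 6
Solving: A = 1, B = -2, C = -4.
Check against the point condition:
  u(0, 0) = -5  ⟹  A + B + C = -5  ✓
Hence u(x, y) = e^{x} - 2 e^{y} - 4 \cos{\left(x y \right)}.

Answer: u(x, y) = e^{x} - 2 e^{y} - 4 \cos{\left(x y \right)}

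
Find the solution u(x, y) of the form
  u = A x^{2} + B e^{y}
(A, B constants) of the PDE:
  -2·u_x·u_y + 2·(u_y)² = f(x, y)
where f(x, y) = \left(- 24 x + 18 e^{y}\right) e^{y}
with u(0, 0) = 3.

Substitute the ansatz u = A x^{2} + B e^{y} into the left-hand side.
Derivatives of the ansatz:
  u_x = 2 A x
  u_y = B e^{y}
Term by term:
  -2·u_x·u_y = - 4 A B x e^{y}
  2·(u_y)² = 2 B^{2} e^{2 y}
So the left-hand side equals
  - 4 A B x e^{y} + 2 B^{2} e^{2 y}
This must equal f(x, y) = \left(- 24 x + 18 e^{y}\right) e^{y} identically.
Matching coefficients of the independent functions:
  [x e^{y}]:  - 4 A B = -24
  [e^{2 y}]:  2 B^{2} = 18
These equations allow (A, B) = (-2, -3) or (2, 3).
Impose the point condition(s):
  u(0, 0) = 3  ⟹  B = 3
Only A = 2, B = 3 satisfies everything.
Hence u(x, y) = 2 x^{2} + 3 e^{y}.

Answer: u(x, y) = 2 x^{2} + 3 e^{y}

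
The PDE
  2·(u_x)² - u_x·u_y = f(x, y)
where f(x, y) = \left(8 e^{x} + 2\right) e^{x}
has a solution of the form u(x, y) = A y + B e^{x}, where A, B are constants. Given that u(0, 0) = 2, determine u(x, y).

Answer: u(x, y) = - y + 2 e^{x}

Derivation:
Substitute the ansatz u = A y + B e^{x} into the left-hand side.
Derivatives of the ansatz:
  u_x = B e^{x}
  u_y = A
Term by term:
  2·(u_x)² = 2 B^{2} e^{2 x}
  -u_x·u_y = - A B e^{x}
So the left-hand side equals
  - A B e^{x} + 2 B^{2} e^{2 x}
This must equal f(x, y) = \left(8 e^{x} + 2\right) e^{x} identically.
Matching coefficients of the independent functions:
  [e^{x}]:  - A B = 2
  [e^{2 x}]:  2 B^{2} = 8
These equations allow (A, B) = (-1, 2) or (1, -2).
Impose the point condition(s):
  u(0, 0) = 2  ⟹  B = 2
Only A = -1, B = 2 satisfies everything.
Hence u(x, y) = - y + 2 e^{x}.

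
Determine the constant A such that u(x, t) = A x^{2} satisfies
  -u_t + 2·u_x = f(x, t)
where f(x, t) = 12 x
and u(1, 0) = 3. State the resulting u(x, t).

Substitute the ansatz u = A x^{2} into the left-hand side.
Derivatives of the ansatz:
  u_t = 0
  u_x = 2 A x
Term by term:
  -u_t = 0
  2·u_x = 4 A x
So the left-hand side equals
  4 A x
This must equal f(x, t) = 12 x identically.
Matching coefficients of the independent functions:
  [x]:  4 A = 12
Solving: A = 3.
Check against the point condition:
  u(1, 0) = 3  ⟹  A = 3  ✓
Hence u(x, t) = 3 x^{2}.

Answer: u(x, t) = 3 x^{2}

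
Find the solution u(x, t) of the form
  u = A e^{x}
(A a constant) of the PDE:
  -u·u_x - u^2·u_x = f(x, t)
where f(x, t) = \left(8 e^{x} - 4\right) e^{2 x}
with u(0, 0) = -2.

Substitute the ansatz u = A e^{x} into the left-hand side.
Derivatives of the ansatz:
  u_x = A e^{x}
Term by term:
  -u·u_x = - A^{2} e^{2 x}
  -u^2·u_x = - A^{3} e^{3 x}
So the left-hand side equals
  - A^{3} e^{3 x} - A^{2} e^{2 x}
This must equal f(x, t) = \left(8 e^{x} - 4\right) e^{2 x} identically.
Matching coefficients of the independent functions:
  [e^{2 x}]:  - A^{2} = -4
  [e^{3 x}]:  - A^{3} = 8
Solving: A = -2.
Check against the point condition:
  u(0, 0) = -2  ⟹  A = -2  ✓
Hence u(x, t) = - 2 e^{x}.

Answer: u(x, t) = - 2 e^{x}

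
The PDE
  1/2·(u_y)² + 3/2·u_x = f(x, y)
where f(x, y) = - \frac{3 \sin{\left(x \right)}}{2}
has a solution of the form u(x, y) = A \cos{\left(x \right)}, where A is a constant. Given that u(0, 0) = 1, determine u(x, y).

Answer: u(x, y) = \cos{\left(x \right)}

Derivation:
Substitute the ansatz u = A \cos{\left(x \right)} into the left-hand side.
Derivatives of the ansatz:
  u_y = 0
  u_x = - A \sin{\left(x \right)}
Term by term:
  1/2·(u_y)² = 0
  3/2·u_x = - \frac{3 A \sin{\left(x \right)}}{2}
So the left-hand side equals
  - \frac{3 A \sin{\left(x \right)}}{2}
This must equal f(x, y) = - \frac{3 \sin{\left(x \right)}}{2} identically.
Matching coefficients of the independent functions:
  [\sin{\left(x \right)}]:  - \frac{3 A}{2} = - \frac{3}{2}
Solving: A = 1.
Check against the point condition:
  u(0, 0) = 1  ⟹  A = 1  ✓
Hence u(x, y) = \cos{\left(x \right)}.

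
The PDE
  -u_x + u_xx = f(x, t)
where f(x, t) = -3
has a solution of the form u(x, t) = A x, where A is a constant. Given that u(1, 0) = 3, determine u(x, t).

Answer: u(x, t) = 3 x

Derivation:
Substitute the ansatz u = A x into the left-hand side.
Derivatives of the ansatz:
  u_x = A
  u_xx = 0
Term by term:
  -u_x = - A
  u_xx = 0
So the left-hand side equals
  - A
This must equal f(x, t) = -3 identically.
Matching coefficients of the independent functions:
  [constant term]:  - A = -3
Solving: A = 3.
Check against the point condition:
  u(1, 0) = 3  ⟹  A = 3  ✓
Hence u(x, t) = 3 x.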